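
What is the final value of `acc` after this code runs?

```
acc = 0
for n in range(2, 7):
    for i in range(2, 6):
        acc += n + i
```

150

n=2,i=2: acc = 0+4 = 4
n=2,i=3: acc = 4+5 = 9
n=2,i=4: acc = 9+6 = 15
n=2,i=5: acc = 15+7 = 22
n=3,i=2: acc = 22+5 = 27
n=3,i=3: acc = 27+6 = 33
n=3,i=4: acc = 33+7 = 40
n=3,i=5: acc = 40+8 = 48
n=4,i=2: acc = 48+6 = 54
n=4,i=3: acc = 54+7 = 61
n=4,i=4: acc = 61+8 = 69
n=4,i=5: acc = 69+9 = 78
n=5,i=2: acc = 78+7 = 85
n=5,i=3: acc = 85+8 = 93
n=5,i=4: acc = 93+9 = 102
n=5,i=5: acc = 102+10 = 112
n=6,i=2: acc = 112+8 = 120
n=6,i=3: acc = 120+9 = 129
n=6,i=4: acc = 129+10 = 139
n=6,i=5: acc = 139+11 = 150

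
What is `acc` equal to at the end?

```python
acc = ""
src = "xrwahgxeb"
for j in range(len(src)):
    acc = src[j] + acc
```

j=0: prepend 'x' → 'x'
j=1: prepend 'r' → 'rx'
j=2: prepend 'w' → 'wrx'
j=3: prepend 'a' → 'awrx'
j=4: prepend 'h' → 'hawrx'
j=5: prepend 'g' → 'ghawrx'
j=6: prepend 'x' → 'xghawrx'
j=7: prepend 'e' → 'exghawrx'
j=8: prepend 'b' → 'bexghawrx'

'bexghawrx'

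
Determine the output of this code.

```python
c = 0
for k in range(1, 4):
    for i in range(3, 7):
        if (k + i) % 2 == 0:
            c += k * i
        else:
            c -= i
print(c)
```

24

k=1,i=3: even sum, c = 0+3 = 3
k=1,i=4: odd sum, c = 3-4 = -1
k=1,i=5: even sum, c = (-1)+5 = 4
k=1,i=6: odd sum, c = 4-6 = -2
k=2,i=3: odd sum, c = (-2)-3 = -5
k=2,i=4: even sum, c = (-5)+8 = 3
k=2,i=5: odd sum, c = 3-5 = -2
k=2,i=6: even sum, c = (-2)+12 = 10
k=3,i=3: even sum, c = 10+9 = 19
k=3,i=4: odd sum, c = 19-4 = 15
k=3,i=5: even sum, c = 15+15 = 30
k=3,i=6: odd sum, c = 30-6 = 24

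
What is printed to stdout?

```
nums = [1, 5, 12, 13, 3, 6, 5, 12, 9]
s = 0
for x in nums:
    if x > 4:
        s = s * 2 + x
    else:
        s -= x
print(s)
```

x=1: not >4, s = 0-1 = -1
x=5: >4, s = (-1)*2+5 = 3
x=12: >4, s = 3*2+12 = 18
x=13: >4, s = 18*2+13 = 49
x=3: not >4, s = 49-3 = 46
x=6: >4, s = 46*2+6 = 98
x=5: >4, s = 98*2+5 = 201
x=12: >4, s = 201*2+12 = 414
x=9: >4, s = 414*2+9 = 837

837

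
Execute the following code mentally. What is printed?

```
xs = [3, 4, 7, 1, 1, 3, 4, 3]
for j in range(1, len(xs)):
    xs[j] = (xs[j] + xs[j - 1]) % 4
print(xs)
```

[3, 3, 2, 3, 0, 3, 3, 2]

j=1: xs[1] = (4+3)%4 = 3 → [3, 3, 7, 1, 1, 3, 4, 3]
j=2: xs[2] = (7+3)%4 = 2 → [3, 3, 2, 1, 1, 3, 4, 3]
j=3: xs[3] = (1+2)%4 = 3 → [3, 3, 2, 3, 1, 3, 4, 3]
j=4: xs[4] = (1+3)%4 = 0 → [3, 3, 2, 3, 0, 3, 4, 3]
j=5: xs[5] = (3+0)%4 = 3 → [3, 3, 2, 3, 0, 3, 4, 3]
j=6: xs[6] = (4+3)%4 = 3 → [3, 3, 2, 3, 0, 3, 3, 3]
j=7: xs[7] = (3+3)%4 = 2 → [3, 3, 2, 3, 0, 3, 3, 2]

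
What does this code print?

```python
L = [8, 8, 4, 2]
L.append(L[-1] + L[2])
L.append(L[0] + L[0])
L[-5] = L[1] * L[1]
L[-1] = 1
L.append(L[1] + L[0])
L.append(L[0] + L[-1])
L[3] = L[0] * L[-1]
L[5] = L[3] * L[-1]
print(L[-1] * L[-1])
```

6400

append L[-1]+L[2] = 2+4 = 6 → [8, 8, 4, 2, 6]
append L[0]+L[0] = 8+8 = 16 → [8, 8, 4, 2, 6, 16]
L[-5] = L[1]*L[1] = 8*8 = 64 → [8, 64, 4, 2, 6, 16]
L[-1] = 1 → [8, 64, 4, 2, 6, 1]
append L[1]+L[0] = 64+8 = 72 → [8, 64, 4, 2, 6, 1, 72]
append L[0]+L[-1] = 8+72 = 80 → [8, 64, 4, 2, 6, 1, 72, 80]
L[3] = L[0]*L[-1] = 8*80 = 640 → [8, 64, 4, 640, 6, 1, 72, 80]
L[5] = L[3]*L[-1] = 640*80 = 51200 → [8, 64, 4, 640, 6, 51200, 72, 80]
L[-1]*L[-1] = 80*80 = 6400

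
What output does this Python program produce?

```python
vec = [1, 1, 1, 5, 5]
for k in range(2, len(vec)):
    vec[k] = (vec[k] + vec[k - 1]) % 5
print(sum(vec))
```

8

k=2: vec[2] = (1+1)%5 = 2 → [1, 1, 2, 5, 5]
k=3: vec[3] = (5+2)%5 = 2 → [1, 1, 2, 2, 5]
k=4: vec[4] = (5+2)%5 = 2 → [1, 1, 2, 2, 2]
sum = 8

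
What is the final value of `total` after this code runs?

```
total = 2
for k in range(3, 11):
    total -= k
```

k=3: total = 2-3 = -1
k=4: total = (-1)-4 = -5
k=5: total = (-5)-5 = -10
k=6: total = (-10)-6 = -16
k=7: total = (-16)-7 = -23
k=8: total = (-23)-8 = -31
k=9: total = (-31)-9 = -40
k=10: total = (-40)-10 = -50

-50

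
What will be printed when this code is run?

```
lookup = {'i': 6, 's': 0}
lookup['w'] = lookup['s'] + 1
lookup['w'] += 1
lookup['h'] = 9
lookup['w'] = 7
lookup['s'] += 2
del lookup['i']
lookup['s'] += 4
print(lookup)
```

{'s': 6, 'w': 7, 'h': 9}

lookup['w'] = lookup['s']+1 = 1 → {'i': 6, 's': 0, 'w': 1}
lookup['w'] = 1+1 = 2 → {'i': 6, 's': 0, 'w': 2}
lookup['h'] = 9 → {'i': 6, 's': 0, 'w': 2, 'h': 9}
lookup['w'] = 7 → {'i': 6, 's': 0, 'w': 7, 'h': 9}
lookup['s'] = 0+2 = 2 → {'i': 6, 's': 2, 'w': 7, 'h': 9}
del 'i' → {'s': 2, 'w': 7, 'h': 9}
lookup['s'] = 2+4 = 6 → {'s': 6, 'w': 7, 'h': 9}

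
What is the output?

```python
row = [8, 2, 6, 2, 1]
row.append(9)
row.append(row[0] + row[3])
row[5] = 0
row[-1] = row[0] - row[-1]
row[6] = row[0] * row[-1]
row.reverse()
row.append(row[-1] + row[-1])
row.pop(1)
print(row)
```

[-16, 1, 2, 6, 2, 8, 16]

append 9 → [8, 2, 6, 2, 1, 9]
append row[0]+row[3] = 8+2 = 10 → [8, 2, 6, 2, 1, 9, 10]
row[5] = 0 → [8, 2, 6, 2, 1, 0, 10]
row[-1] = row[0]-row[-1] = 8-10 = -2 → [8, 2, 6, 2, 1, 0, -2]
row[6] = row[0]*row[-1] = 8*(-2) = -16 → [8, 2, 6, 2, 1, 0, -16]
reverse → [-16, 0, 1, 2, 6, 2, 8]
append row[-1]+row[-1] = 8+8 = 16 → [-16, 0, 1, 2, 6, 2, 8, 16]
pop(1) removes 0 → [-16, 1, 2, 6, 2, 8, 16]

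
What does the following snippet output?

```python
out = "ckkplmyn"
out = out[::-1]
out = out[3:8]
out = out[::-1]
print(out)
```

ckkpl

reverse → 'nymlpkkc'
slice [3:8] → 'lpkkc'
reverse → 'ckkpl'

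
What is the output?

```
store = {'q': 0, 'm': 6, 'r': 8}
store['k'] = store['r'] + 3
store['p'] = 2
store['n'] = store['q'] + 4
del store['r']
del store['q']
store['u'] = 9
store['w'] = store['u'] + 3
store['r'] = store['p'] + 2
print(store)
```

store['k'] = store['r']+3 = 11 → {'q': 0, 'm': 6, 'r': 8, 'k': 11}
store['p'] = 2 → {'q': 0, 'm': 6, 'r': 8, 'k': 11, 'p': 2}
store['n'] = store['q']+4 = 4 → {'q': 0, 'm': 6, 'r': 8, 'k': 11, 'p': 2, 'n': 4}
del 'r' → {'q': 0, 'm': 6, 'k': 11, 'p': 2, 'n': 4}
del 'q' → {'m': 6, 'k': 11, 'p': 2, 'n': 4}
store['u'] = 9 → {'m': 6, 'k': 11, 'p': 2, 'n': 4, 'u': 9}
store['w'] = store['u']+3 = 12 → {'m': 6, 'k': 11, 'p': 2, 'n': 4, 'u': 9, 'w': 12}
store['r'] = store['p']+2 = 4 → {'m': 6, 'k': 11, 'p': 2, 'n': 4, 'u': 9, 'w': 12, 'r': 4}

{'m': 6, 'k': 11, 'p': 2, 'n': 4, 'u': 9, 'w': 12, 'r': 4}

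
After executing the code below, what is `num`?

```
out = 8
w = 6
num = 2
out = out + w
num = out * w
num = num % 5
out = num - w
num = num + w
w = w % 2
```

10

out = 8+6 = 14
num = 14*6 = 84
num = 84%5 = 4
out = 4-6 = -2
num = 4+6 = 10
w = 6%2 = 0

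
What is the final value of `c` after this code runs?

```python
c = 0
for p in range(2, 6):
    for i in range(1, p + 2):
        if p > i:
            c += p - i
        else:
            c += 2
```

36

p=2,i=1: 2>1, c = 0+1 = 1
p=2,i=2: not 2>2, c = 1+2 = 3
p=2,i=3: not 2>3, c = 3+2 = 5
p=3,i=1: 3>1, c = 5+2 = 7
p=3,i=2: 3>2, c = 7+1 = 8
p=3,i=3: not 3>3, c = 8+2 = 10
p=3,i=4: not 3>4, c = 10+2 = 12
p=4,i=1: 4>1, c = 12+3 = 15
p=4,i=2: 4>2, c = 15+2 = 17
p=4,i=3: 4>3, c = 17+1 = 18
p=4,i=4: not 4>4, c = 18+2 = 20
p=4,i=5: not 4>5, c = 20+2 = 22
p=5,i=1: 5>1, c = 22+4 = 26
p=5,i=2: 5>2, c = 26+3 = 29
p=5,i=3: 5>3, c = 29+2 = 31
p=5,i=4: 5>4, c = 31+1 = 32
p=5,i=5: not 5>5, c = 32+2 = 34
p=5,i=6: not 5>6, c = 34+2 = 36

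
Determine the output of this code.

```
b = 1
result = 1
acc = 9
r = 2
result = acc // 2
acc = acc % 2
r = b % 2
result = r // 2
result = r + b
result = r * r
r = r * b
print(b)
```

result = 9//2 = 4
acc = 9%2 = 1
r = 1%2 = 1
result = 1//2 = 0
result = 1+1 = 2
result = 1*1 = 1
r = 1*1 = 1

1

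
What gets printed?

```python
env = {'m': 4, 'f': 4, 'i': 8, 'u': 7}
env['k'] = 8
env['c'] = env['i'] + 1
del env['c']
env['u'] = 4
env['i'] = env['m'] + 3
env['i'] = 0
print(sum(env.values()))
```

20

env['k'] = 8 → {'m': 4, 'f': 4, 'i': 8, 'u': 7, 'k': 8}
env['c'] = env['i']+1 = 9 → {'m': 4, 'f': 4, 'i': 8, 'u': 7, 'k': 8, 'c': 9}
del 'c' → {'m': 4, 'f': 4, 'i': 8, 'u': 7, 'k': 8}
env['u'] = 4 → {'m': 4, 'f': 4, 'i': 8, 'u': 4, 'k': 8}
env['i'] = env['m']+3 = 7 → {'m': 4, 'f': 4, 'i': 7, 'u': 4, 'k': 8}
env['i'] = 0 → {'m': 4, 'f': 4, 'i': 0, 'u': 4, 'k': 8}
sum of values = 20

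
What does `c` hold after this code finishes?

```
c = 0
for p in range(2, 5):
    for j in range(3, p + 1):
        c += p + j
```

21

p=3,j=3: c = 0+6 = 6
p=4,j=3: c = 6+7 = 13
p=4,j=4: c = 13+8 = 21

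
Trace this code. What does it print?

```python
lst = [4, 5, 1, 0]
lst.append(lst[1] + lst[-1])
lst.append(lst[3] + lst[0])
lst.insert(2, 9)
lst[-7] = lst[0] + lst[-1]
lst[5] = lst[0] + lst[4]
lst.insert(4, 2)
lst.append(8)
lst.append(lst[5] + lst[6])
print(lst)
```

[8, 5, 9, 1, 2, 0, 8, 4, 8, 8]

append lst[1]+lst[-1] = 5+0 = 5 → [4, 5, 1, 0, 5]
append lst[3]+lst[0] = 0+4 = 4 → [4, 5, 1, 0, 5, 4]
insert 9 at 2 → [4, 5, 9, 1, 0, 5, 4]
lst[-7] = lst[0]+lst[-1] = 4+4 = 8 → [8, 5, 9, 1, 0, 5, 4]
lst[5] = lst[0]+lst[4] = 8+0 = 8 → [8, 5, 9, 1, 0, 8, 4]
insert 2 at 4 → [8, 5, 9, 1, 2, 0, 8, 4]
append 8 → [8, 5, 9, 1, 2, 0, 8, 4, 8]
append lst[5]+lst[6] = 0+8 = 8 → [8, 5, 9, 1, 2, 0, 8, 4, 8, 8]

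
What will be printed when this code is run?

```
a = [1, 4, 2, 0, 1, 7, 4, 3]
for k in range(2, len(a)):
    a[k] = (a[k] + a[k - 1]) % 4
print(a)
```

[1, 4, 2, 2, 3, 2, 2, 1]

k=2: a[2] = (2+4)%4 = 2 → [1, 4, 2, 0, 1, 7, 4, 3]
k=3: a[3] = (0+2)%4 = 2 → [1, 4, 2, 2, 1, 7, 4, 3]
k=4: a[4] = (1+2)%4 = 3 → [1, 4, 2, 2, 3, 7, 4, 3]
k=5: a[5] = (7+3)%4 = 2 → [1, 4, 2, 2, 3, 2, 4, 3]
k=6: a[6] = (4+2)%4 = 2 → [1, 4, 2, 2, 3, 2, 2, 3]
k=7: a[7] = (3+2)%4 = 1 → [1, 4, 2, 2, 3, 2, 2, 1]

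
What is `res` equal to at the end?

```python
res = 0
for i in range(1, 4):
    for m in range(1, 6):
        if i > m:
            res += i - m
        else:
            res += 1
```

16

i=1,m=1: not 1>1, res = 0+1 = 1
i=1,m=2: not 1>2, res = 1+1 = 2
i=1,m=3: not 1>3, res = 2+1 = 3
i=1,m=4: not 1>4, res = 3+1 = 4
i=1,m=5: not 1>5, res = 4+1 = 5
i=2,m=1: 2>1, res = 5+1 = 6
i=2,m=2: not 2>2, res = 6+1 = 7
i=2,m=3: not 2>3, res = 7+1 = 8
i=2,m=4: not 2>4, res = 8+1 = 9
i=2,m=5: not 2>5, res = 9+1 = 10
i=3,m=1: 3>1, res = 10+2 = 12
i=3,m=2: 3>2, res = 12+1 = 13
i=3,m=3: not 3>3, res = 13+1 = 14
i=3,m=4: not 3>4, res = 14+1 = 15
i=3,m=5: not 3>5, res = 15+1 = 16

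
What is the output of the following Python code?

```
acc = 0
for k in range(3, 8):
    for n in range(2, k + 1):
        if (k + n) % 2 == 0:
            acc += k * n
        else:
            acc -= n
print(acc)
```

219

k=3,n=2: odd sum, acc = 0-2 = -2
k=3,n=3: even sum, acc = (-2)+9 = 7
k=4,n=2: even sum, acc = 7+8 = 15
k=4,n=3: odd sum, acc = 15-3 = 12
k=4,n=4: even sum, acc = 12+16 = 28
k=5,n=2: odd sum, acc = 28-2 = 26
k=5,n=3: even sum, acc = 26+15 = 41
k=5,n=4: odd sum, acc = 41-4 = 37
k=5,n=5: even sum, acc = 37+25 = 62
k=6,n=2: even sum, acc = 62+12 = 74
k=6,n=3: odd sum, acc = 74-3 = 71
k=6,n=4: even sum, acc = 71+24 = 95
k=6,n=5: odd sum, acc = 95-5 = 90
k=6,n=6: even sum, acc = 90+36 = 126
k=7,n=2: odd sum, acc = 126-2 = 124
k=7,n=3: even sum, acc = 124+21 = 145
k=7,n=4: odd sum, acc = 145-4 = 141
k=7,n=5: even sum, acc = 141+35 = 176
k=7,n=6: odd sum, acc = 176-6 = 170
k=7,n=7: even sum, acc = 170+49 = 219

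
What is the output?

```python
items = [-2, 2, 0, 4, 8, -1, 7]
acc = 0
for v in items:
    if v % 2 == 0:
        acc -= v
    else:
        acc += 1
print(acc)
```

v=-2: even, acc = 0-(-2) = 2
v=2: even, acc = 2-2 = 0
v=0: even, acc = 0-0 = 0
v=4: even, acc = 0-4 = -4
v=8: even, acc = (-4)-8 = -12
v=-1: not even, acc = (-12)+1 = -11
v=7: not even, acc = (-11)+1 = -10

-10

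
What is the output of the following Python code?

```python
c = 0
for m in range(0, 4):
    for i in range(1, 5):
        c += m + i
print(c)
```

64

m=0,i=1: c = 0+1 = 1
m=0,i=2: c = 1+2 = 3
m=0,i=3: c = 3+3 = 6
m=0,i=4: c = 6+4 = 10
m=1,i=1: c = 10+2 = 12
m=1,i=2: c = 12+3 = 15
m=1,i=3: c = 15+4 = 19
m=1,i=4: c = 19+5 = 24
m=2,i=1: c = 24+3 = 27
m=2,i=2: c = 27+4 = 31
m=2,i=3: c = 31+5 = 36
m=2,i=4: c = 36+6 = 42
m=3,i=1: c = 42+4 = 46
m=3,i=2: c = 46+5 = 51
m=3,i=3: c = 51+6 = 57
m=3,i=4: c = 57+7 = 64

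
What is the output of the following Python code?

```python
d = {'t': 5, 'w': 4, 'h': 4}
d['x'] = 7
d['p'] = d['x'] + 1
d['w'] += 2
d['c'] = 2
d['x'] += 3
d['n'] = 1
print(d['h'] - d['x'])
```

d['x'] = 7 → {'t': 5, 'w': 4, 'h': 4, 'x': 7}
d['p'] = d['x']+1 = 8 → {'t': 5, 'w': 4, 'h': 4, 'x': 7, 'p': 8}
d['w'] = 4+2 = 6 → {'t': 5, 'w': 6, 'h': 4, 'x': 7, 'p': 8}
d['c'] = 2 → {'t': 5, 'w': 6, 'h': 4, 'x': 7, 'p': 8, 'c': 2}
d['x'] = 7+3 = 10 → {'t': 5, 'w': 6, 'h': 4, 'x': 10, 'p': 8, 'c': 2}
d['n'] = 1 → {'t': 5, 'w': 6, 'h': 4, 'x': 10, 'p': 8, 'c': 2, 'n': 1}
d['h']-d['x'] = 4-10 = -6

-6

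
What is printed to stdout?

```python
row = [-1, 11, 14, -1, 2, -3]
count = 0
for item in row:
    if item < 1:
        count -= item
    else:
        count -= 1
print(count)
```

2

item=-1: <1, count = 0-(-1) = 1
item=11: not <1, count = 1-1 = 0
item=14: not <1, count = 0-1 = -1
item=-1: <1, count = (-1)-(-1) = 0
item=2: not <1, count = 0-1 = -1
item=-3: <1, count = (-1)-(-3) = 2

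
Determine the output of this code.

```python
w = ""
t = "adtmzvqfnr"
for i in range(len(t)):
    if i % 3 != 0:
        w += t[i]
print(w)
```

i=0: skip
i=1: add 'd' → 'd'
i=2: add 't' → 'dt'
i=3: skip
i=4: add 'z' → 'dtz'
i=5: add 'v' → 'dtzv'
i=6: skip
i=7: add 'f' → 'dtzvf'
i=8: add 'n' → 'dtzvfn'
i=9: skip

dtzvfn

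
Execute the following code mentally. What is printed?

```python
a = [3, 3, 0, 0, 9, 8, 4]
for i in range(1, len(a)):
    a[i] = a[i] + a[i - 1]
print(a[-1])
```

27

i=1: a[1] = 3+3 = 6 → [3, 6, 0, 0, 9, 8, 4]
i=2: a[2] = 0+6 = 6 → [3, 6, 6, 0, 9, 8, 4]
i=3: a[3] = 0+6 = 6 → [3, 6, 6, 6, 9, 8, 4]
i=4: a[4] = 9+6 = 15 → [3, 6, 6, 6, 15, 8, 4]
i=5: a[5] = 8+15 = 23 → [3, 6, 6, 6, 15, 23, 4]
i=6: a[6] = 4+23 = 27 → [3, 6, 6, 6, 15, 23, 27]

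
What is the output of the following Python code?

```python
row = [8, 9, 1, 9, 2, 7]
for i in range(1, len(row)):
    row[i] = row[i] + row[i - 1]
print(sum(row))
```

i=1: row[1] = 9+8 = 17 → [8, 17, 1, 9, 2, 7]
i=2: row[2] = 1+17 = 18 → [8, 17, 18, 9, 2, 7]
i=3: row[3] = 9+18 = 27 → [8, 17, 18, 27, 2, 7]
i=4: row[4] = 2+27 = 29 → [8, 17, 18, 27, 29, 7]
i=5: row[5] = 7+29 = 36 → [8, 17, 18, 27, 29, 36]
sum = 135

135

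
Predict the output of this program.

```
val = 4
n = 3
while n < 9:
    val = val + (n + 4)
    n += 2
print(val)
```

n=3: val = 4+7 = 11
n=5: val = 11+9 = 20
n=7: val = 20+11 = 31

31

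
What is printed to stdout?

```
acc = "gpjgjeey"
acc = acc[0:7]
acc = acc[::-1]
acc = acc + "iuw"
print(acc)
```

eejgjpgiuw

slice [0:7] → 'gpjgjee'
reverse → 'eejgjpg'
+ 'iuw' → 'eejgjpgiuw'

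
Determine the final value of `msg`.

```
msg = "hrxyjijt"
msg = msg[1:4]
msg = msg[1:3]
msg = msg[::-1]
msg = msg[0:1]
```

'y'

slice [1:4] → 'rxy'
slice [1:3] → 'xy'
reverse → 'yx'
slice [0:1] → 'y'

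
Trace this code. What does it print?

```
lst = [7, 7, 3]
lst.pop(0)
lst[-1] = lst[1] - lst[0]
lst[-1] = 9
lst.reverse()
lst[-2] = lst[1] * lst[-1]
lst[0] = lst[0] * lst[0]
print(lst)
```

pop(0) removes 7 → [7, 3]
lst[-1] = lst[1]-lst[0] = 3-7 = -4 → [7, -4]
lst[-1] = 9 → [7, 9]
reverse → [9, 7]
lst[-2] = lst[1]*lst[-1] = 7*7 = 49 → [49, 7]
lst[0] = lst[0]*lst[0] = 49*49 = 2401 → [2401, 7]

[2401, 7]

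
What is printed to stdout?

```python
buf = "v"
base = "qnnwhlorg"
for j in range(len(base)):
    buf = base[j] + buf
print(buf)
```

grolhwnnqv

j=0: prepend 'q' → 'qv'
j=1: prepend 'n' → 'nqv'
j=2: prepend 'n' → 'nnqv'
j=3: prepend 'w' → 'wnnqv'
j=4: prepend 'h' → 'hwnnqv'
j=5: prepend 'l' → 'lhwnnqv'
j=6: prepend 'o' → 'olhwnnqv'
j=7: prepend 'r' → 'rolhwnnqv'
j=8: prepend 'g' → 'grolhwnnqv'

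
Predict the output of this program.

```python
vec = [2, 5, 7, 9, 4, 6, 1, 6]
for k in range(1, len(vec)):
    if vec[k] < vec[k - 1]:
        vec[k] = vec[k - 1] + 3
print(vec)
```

[2, 5, 7, 9, 12, 15, 18, 21]

k=1: 5>=2, unchanged → [2, 5, 7, 9, 4, 6, 1, 6]
k=2: 7>=5, unchanged → [2, 5, 7, 9, 4, 6, 1, 6]
k=3: 9>=7, unchanged → [2, 5, 7, 9, 4, 6, 1, 6]
k=4: 4<9, vec[4] = 9+3 = 12 → [2, 5, 7, 9, 12, 6, 1, 6]
k=5: 6<12, vec[5] = 12+3 = 15 → [2, 5, 7, 9, 12, 15, 1, 6]
k=6: 1<15, vec[6] = 15+3 = 18 → [2, 5, 7, 9, 12, 15, 18, 6]
k=7: 6<18, vec[7] = 18+3 = 21 → [2, 5, 7, 9, 12, 15, 18, 21]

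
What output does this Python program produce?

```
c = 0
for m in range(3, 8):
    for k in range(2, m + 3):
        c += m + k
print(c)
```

m=3,k=2: c = 0+5 = 5
m=3,k=3: c = 5+6 = 11
m=3,k=4: c = 11+7 = 18
m=3,k=5: c = 18+8 = 26
m=4,k=2: c = 26+6 = 32
m=4,k=3: c = 32+7 = 39
m=4,k=4: c = 39+8 = 47
m=4,k=5: c = 47+9 = 56
m=4,k=6: c = 56+10 = 66
m=5,k=2: c = 66+7 = 73
m=5,k=3: c = 73+8 = 81
m=5,k=4: c = 81+9 = 90
m=5,k=5: c = 90+10 = 100
m=5,k=6: c = 100+11 = 111
m=5,k=7: c = 111+12 = 123
m=6,k=2: c = 123+8 = 131
m=6,k=3: c = 131+9 = 140
m=6,k=4: c = 140+10 = 150
m=6,k=5: c = 150+11 = 161
m=6,k=6: c = 161+12 = 173
m=6,k=7: c = 173+13 = 186
m=6,k=8: c = 186+14 = 200
m=7,k=2: c = 200+9 = 209
m=7,k=3: c = 209+10 = 219
m=7,k=4: c = 219+11 = 230
m=7,k=5: c = 230+12 = 242
m=7,k=6: c = 242+13 = 255
m=7,k=7: c = 255+14 = 269
m=7,k=8: c = 269+15 = 284
m=7,k=9: c = 284+16 = 300

300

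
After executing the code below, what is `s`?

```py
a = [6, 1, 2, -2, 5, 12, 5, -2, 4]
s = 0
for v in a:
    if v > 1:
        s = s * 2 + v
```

326

v=6: >1, s = 0*2+6 = 6
v=1: not >1
v=2: >1, s = 6*2+2 = 14
v=-2: not >1
v=5: >1, s = 14*2+5 = 33
v=12: >1, s = 33*2+12 = 78
v=5: >1, s = 78*2+5 = 161
v=-2: not >1
v=4: >1, s = 161*2+4 = 326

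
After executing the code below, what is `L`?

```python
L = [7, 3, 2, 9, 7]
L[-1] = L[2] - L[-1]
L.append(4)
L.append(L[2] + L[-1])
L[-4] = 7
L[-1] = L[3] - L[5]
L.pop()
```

[7, 3, 2, 7, -5, 4]

L[-1] = L[2]-L[-1] = 2-7 = -5 → [7, 3, 2, 9, -5]
append 4 → [7, 3, 2, 9, -5, 4]
append L[2]+L[-1] = 2+4 = 6 → [7, 3, 2, 9, -5, 4, 6]
L[-4] = 7 → [7, 3, 2, 7, -5, 4, 6]
L[-1] = L[3]-L[5] = 7-4 = 3 → [7, 3, 2, 7, -5, 4, 3]
pop() removes 3 → [7, 3, 2, 7, -5, 4]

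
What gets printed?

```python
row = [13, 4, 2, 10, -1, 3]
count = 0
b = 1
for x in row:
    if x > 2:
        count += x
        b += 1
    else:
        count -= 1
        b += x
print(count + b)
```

x=13: >2, count = 0+13 = 13; b=2
x=4: >2, count = 13+4 = 17; b=3
x=2: not >2, count = 17-1 = 16; b=5
x=10: >2, count = 16+10 = 26; b=6
x=-1: not >2, count = 26-1 = 25; b=5
x=3: >2, count = 25+3 = 28; b=6
count+b = 28+6 = 34

34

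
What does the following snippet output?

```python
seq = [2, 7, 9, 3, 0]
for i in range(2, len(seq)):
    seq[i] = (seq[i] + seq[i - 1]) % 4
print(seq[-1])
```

i=2: seq[2] = (9+7)%4 = 0 → [2, 7, 0, 3, 0]
i=3: seq[3] = (3+0)%4 = 3 → [2, 7, 0, 3, 0]
i=4: seq[4] = (0+3)%4 = 3 → [2, 7, 0, 3, 3]

3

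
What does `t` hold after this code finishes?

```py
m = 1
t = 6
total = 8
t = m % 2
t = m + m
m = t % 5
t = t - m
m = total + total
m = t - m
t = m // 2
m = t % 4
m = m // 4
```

t = 1%2 = 1
t = 1+1 = 2
m = 2%5 = 2
t = 2-2 = 0
m = 8+8 = 16
m = 0-16 = -16
t = (-16)//2 = -8
m = (-8)%4 = 0
m = 0//4 = 0

-8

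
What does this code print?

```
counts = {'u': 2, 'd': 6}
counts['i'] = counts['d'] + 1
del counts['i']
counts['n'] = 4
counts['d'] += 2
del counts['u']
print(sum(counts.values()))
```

12

counts['i'] = counts['d']+1 = 7 → {'u': 2, 'd': 6, 'i': 7}
del 'i' → {'u': 2, 'd': 6}
counts['n'] = 4 → {'u': 2, 'd': 6, 'n': 4}
counts['d'] = 6+2 = 8 → {'u': 2, 'd': 8, 'n': 4}
del 'u' → {'d': 8, 'n': 4}
sum of values = 12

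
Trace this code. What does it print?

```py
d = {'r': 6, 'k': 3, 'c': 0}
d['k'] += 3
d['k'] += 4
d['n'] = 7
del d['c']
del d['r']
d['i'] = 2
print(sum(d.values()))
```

19

d['k'] = 3+3 = 6 → {'r': 6, 'k': 6, 'c': 0}
d['k'] = 6+4 = 10 → {'r': 6, 'k': 10, 'c': 0}
d['n'] = 7 → {'r': 6, 'k': 10, 'c': 0, 'n': 7}
del 'c' → {'r': 6, 'k': 10, 'n': 7}
del 'r' → {'k': 10, 'n': 7}
d['i'] = 2 → {'k': 10, 'n': 7, 'i': 2}
sum of values = 19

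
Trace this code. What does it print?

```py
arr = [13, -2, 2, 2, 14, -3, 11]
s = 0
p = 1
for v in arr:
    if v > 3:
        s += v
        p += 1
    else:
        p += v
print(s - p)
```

35

v=13: >3, s = 0+13 = 13; p=2
v=-2: not >3; p=0
v=2: not >3; p=2
v=2: not >3; p=4
v=14: >3, s = 13+14 = 27; p=5
v=-3: not >3; p=2
v=11: >3, s = 27+11 = 38; p=3
s-p = 38-3 = 35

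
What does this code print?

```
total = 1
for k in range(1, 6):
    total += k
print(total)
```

16

k=1: total = 1+1 = 2
k=2: total = 2+2 = 4
k=3: total = 4+3 = 7
k=4: total = 7+4 = 11
k=5: total = 11+5 = 16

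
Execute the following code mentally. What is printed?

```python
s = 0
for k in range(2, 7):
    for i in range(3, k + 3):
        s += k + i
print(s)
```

k=2,i=3: s = 0+5 = 5
k=2,i=4: s = 5+6 = 11
k=3,i=3: s = 11+6 = 17
k=3,i=4: s = 17+7 = 24
k=3,i=5: s = 24+8 = 32
k=4,i=3: s = 32+7 = 39
k=4,i=4: s = 39+8 = 47
k=4,i=5: s = 47+9 = 56
k=4,i=6: s = 56+10 = 66
k=5,i=3: s = 66+8 = 74
k=5,i=4: s = 74+9 = 83
k=5,i=5: s = 83+10 = 93
k=5,i=6: s = 93+11 = 104
k=5,i=7: s = 104+12 = 116
k=6,i=3: s = 116+9 = 125
k=6,i=4: s = 125+10 = 135
k=6,i=5: s = 135+11 = 146
k=6,i=6: s = 146+12 = 158
k=6,i=7: s = 158+13 = 171
k=6,i=8: s = 171+14 = 185

185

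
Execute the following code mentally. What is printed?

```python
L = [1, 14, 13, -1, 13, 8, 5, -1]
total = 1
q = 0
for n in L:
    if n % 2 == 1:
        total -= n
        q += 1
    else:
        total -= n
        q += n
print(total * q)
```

n=1: odd, total = 1-1 = 0; q=1
n=14: not odd, total = 0-14 = -14; q=15
n=13: odd, total = (-14)-13 = -27; q=16
n=-1: odd, total = (-27)-(-1) = -26; q=17
n=13: odd, total = (-26)-13 = -39; q=18
n=8: not odd, total = (-39)-8 = -47; q=26
n=5: odd, total = (-47)-5 = -52; q=27
n=-1: odd, total = (-52)-(-1) = -51; q=28
total*q = (-51)*28 = -1428

-1428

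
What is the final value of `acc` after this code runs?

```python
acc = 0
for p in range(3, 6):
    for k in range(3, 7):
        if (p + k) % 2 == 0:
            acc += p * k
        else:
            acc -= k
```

76

p=3,k=3: even sum, acc = 0+9 = 9
p=3,k=4: odd sum, acc = 9-4 = 5
p=3,k=5: even sum, acc = 5+15 = 20
p=3,k=6: odd sum, acc = 20-6 = 14
p=4,k=3: odd sum, acc = 14-3 = 11
p=4,k=4: even sum, acc = 11+16 = 27
p=4,k=5: odd sum, acc = 27-5 = 22
p=4,k=6: even sum, acc = 22+24 = 46
p=5,k=3: even sum, acc = 46+15 = 61
p=5,k=4: odd sum, acc = 61-4 = 57
p=5,k=5: even sum, acc = 57+25 = 82
p=5,k=6: odd sum, acc = 82-6 = 76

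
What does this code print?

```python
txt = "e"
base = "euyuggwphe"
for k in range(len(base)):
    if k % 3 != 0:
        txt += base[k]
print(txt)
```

k=0: skip
k=1: add 'u' → 'eu'
k=2: add 'y' → 'euy'
k=3: skip
k=4: add 'g' → 'euyg'
k=5: add 'g' → 'euygg'
k=6: skip
k=7: add 'p' → 'euyggp'
k=8: add 'h' → 'euyggph'
k=9: skip

euyggph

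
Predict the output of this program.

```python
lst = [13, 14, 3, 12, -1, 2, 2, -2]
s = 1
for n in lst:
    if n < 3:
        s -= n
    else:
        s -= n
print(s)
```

n=13: not <3, s = 1-13 = -12
n=14: not <3, s = (-12)-14 = -26
n=3: not <3, s = (-26)-3 = -29
n=12: not <3, s = (-29)-12 = -41
n=-1: <3, s = (-41)-(-1) = -40
n=2: <3, s = (-40)-2 = -42
n=2: <3, s = (-42)-2 = -44
n=-2: <3, s = (-44)-(-2) = -42

-42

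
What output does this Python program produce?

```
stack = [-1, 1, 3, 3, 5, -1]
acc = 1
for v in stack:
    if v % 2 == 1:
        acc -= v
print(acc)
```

v=-1: odd, acc = 1-(-1) = 2
v=1: odd, acc = 2-1 = 1
v=3: odd, acc = 1-3 = -2
v=3: odd, acc = (-2)-3 = -5
v=5: odd, acc = (-5)-5 = -10
v=-1: odd, acc = (-10)-(-1) = -9

-9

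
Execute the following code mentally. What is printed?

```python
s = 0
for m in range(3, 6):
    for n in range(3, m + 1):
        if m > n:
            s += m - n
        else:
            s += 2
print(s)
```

m=3,n=3: not 3>3, s = 0+2 = 2
m=4,n=3: 4>3, s = 2+1 = 3
m=4,n=4: not 4>4, s = 3+2 = 5
m=5,n=3: 5>3, s = 5+2 = 7
m=5,n=4: 5>4, s = 7+1 = 8
m=5,n=5: not 5>5, s = 8+2 = 10

10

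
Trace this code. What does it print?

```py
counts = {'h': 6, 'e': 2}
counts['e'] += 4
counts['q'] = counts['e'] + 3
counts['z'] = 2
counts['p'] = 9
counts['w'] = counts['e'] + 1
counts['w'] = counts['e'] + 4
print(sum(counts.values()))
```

42

counts['e'] = 2+4 = 6 → {'h': 6, 'e': 6}
counts['q'] = counts['e']+3 = 9 → {'h': 6, 'e': 6, 'q': 9}
counts['z'] = 2 → {'h': 6, 'e': 6, 'q': 9, 'z': 2}
counts['p'] = 9 → {'h': 6, 'e': 6, 'q': 9, 'z': 2, 'p': 9}
counts['w'] = counts['e']+1 = 7 → {'h': 6, 'e': 6, 'q': 9, 'z': 2, 'p': 9, 'w': 7}
counts['w'] = counts['e']+4 = 10 → {'h': 6, 'e': 6, 'q': 9, 'z': 2, 'p': 9, 'w': 10}
sum of values = 42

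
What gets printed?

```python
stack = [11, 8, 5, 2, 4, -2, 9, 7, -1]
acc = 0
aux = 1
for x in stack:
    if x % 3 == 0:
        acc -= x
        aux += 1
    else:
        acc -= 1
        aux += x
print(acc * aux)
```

x=11: not %3==0, acc = 0-1 = -1; aux=12
x=8: not %3==0, acc = (-1)-1 = -2; aux=20
x=5: not %3==0, acc = (-2)-1 = -3; aux=25
x=2: not %3==0, acc = (-3)-1 = -4; aux=27
x=4: not %3==0, acc = (-4)-1 = -5; aux=31
x=-2: not %3==0, acc = (-5)-1 = -6; aux=29
x=9: %3==0, acc = (-6)-9 = -15; aux=30
x=7: not %3==0, acc = (-15)-1 = -16; aux=37
x=-1: not %3==0, acc = (-16)-1 = -17; aux=36
acc*aux = (-17)*36 = -612

-612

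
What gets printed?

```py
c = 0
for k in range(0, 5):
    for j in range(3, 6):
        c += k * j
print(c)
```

k=0,j=3: c = 0+0 = 0
k=0,j=4: c = 0+0 = 0
k=0,j=5: c = 0+0 = 0
k=1,j=3: c = 0+3 = 3
k=1,j=4: c = 3+4 = 7
k=1,j=5: c = 7+5 = 12
k=2,j=3: c = 12+6 = 18
k=2,j=4: c = 18+8 = 26
k=2,j=5: c = 26+10 = 36
k=3,j=3: c = 36+9 = 45
k=3,j=4: c = 45+12 = 57
k=3,j=5: c = 57+15 = 72
k=4,j=3: c = 72+12 = 84
k=4,j=4: c = 84+16 = 100
k=4,j=5: c = 100+20 = 120

120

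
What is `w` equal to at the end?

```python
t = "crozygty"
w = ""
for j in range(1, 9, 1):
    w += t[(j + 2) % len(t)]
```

j=1: add t[3]='z' → 'z'
j=2: add t[4]='y' → 'zy'
j=3: add t[5]='g' → 'zyg'
j=4: add t[6]='t' → 'zygt'
j=5: add t[7]='y' → 'zygty'
j=6: add t[0]='c' → 'zygtyc'
j=7: add t[1]='r' → 'zygtycr'
j=8: add t[2]='o' → 'zygtycro'

'zygtycro'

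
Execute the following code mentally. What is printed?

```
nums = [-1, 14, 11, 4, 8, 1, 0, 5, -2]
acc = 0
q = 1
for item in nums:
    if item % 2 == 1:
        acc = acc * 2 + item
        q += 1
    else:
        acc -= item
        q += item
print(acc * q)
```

item=-1: odd, acc = 0*2+(-1) = -1; q=2
item=14: not odd, acc = (-1)-14 = -15; q=16
item=11: odd, acc = (-15)*2+11 = -19; q=17
item=4: not odd, acc = (-19)-4 = -23; q=21
item=8: not odd, acc = (-23)-8 = -31; q=29
item=1: odd, acc = (-31)*2+1 = -61; q=30
item=0: not odd, acc = (-61)-0 = -61; q=30
item=5: odd, acc = (-61)*2+5 = -117; q=31
item=-2: not odd, acc = (-117)-(-2) = -115; q=29
acc*q = (-115)*29 = -3335

-3335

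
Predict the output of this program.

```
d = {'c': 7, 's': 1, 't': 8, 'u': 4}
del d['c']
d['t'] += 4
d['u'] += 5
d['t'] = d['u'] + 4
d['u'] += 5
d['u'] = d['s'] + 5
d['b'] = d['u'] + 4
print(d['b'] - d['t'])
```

del 'c' → {'s': 1, 't': 8, 'u': 4}
d['t'] = 8+4 = 12 → {'s': 1, 't': 12, 'u': 4}
d['u'] = 4+5 = 9 → {'s': 1, 't': 12, 'u': 9}
d['t'] = d['u']+4 = 13 → {'s': 1, 't': 13, 'u': 9}
d['u'] = 9+5 = 14 → {'s': 1, 't': 13, 'u': 14}
d['u'] = d['s']+5 = 6 → {'s': 1, 't': 13, 'u': 6}
d['b'] = d['u']+4 = 10 → {'s': 1, 't': 13, 'u': 6, 'b': 10}
d['b']-d['t'] = 10-13 = -3

-3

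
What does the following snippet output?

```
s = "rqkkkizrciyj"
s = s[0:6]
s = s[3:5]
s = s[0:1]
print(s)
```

k

slice [0:6] → 'rqkkki'
slice [3:5] → 'kk'
slice [0:1] → 'k'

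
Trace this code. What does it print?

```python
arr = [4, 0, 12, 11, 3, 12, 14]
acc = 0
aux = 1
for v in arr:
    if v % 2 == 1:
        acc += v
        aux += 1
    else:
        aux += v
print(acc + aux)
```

59

v=4: not odd; aux=5
v=0: not odd; aux=5
v=12: not odd; aux=17
v=11: odd, acc = 0+11 = 11; aux=18
v=3: odd, acc = 11+3 = 14; aux=19
v=12: not odd; aux=31
v=14: not odd; aux=45
acc+aux = 14+45 = 59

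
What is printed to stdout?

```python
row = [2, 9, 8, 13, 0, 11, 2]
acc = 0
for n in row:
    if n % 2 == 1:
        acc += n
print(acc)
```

33

n=2: not odd
n=9: odd, acc = 0+9 = 9
n=8: not odd
n=13: odd, acc = 9+13 = 22
n=0: not odd
n=11: odd, acc = 22+11 = 33
n=2: not odd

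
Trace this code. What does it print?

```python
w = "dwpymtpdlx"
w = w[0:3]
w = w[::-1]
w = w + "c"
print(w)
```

slice [0:3] → 'dwp'
reverse → 'pwd'
+ 'c' → 'pwdc'

pwdc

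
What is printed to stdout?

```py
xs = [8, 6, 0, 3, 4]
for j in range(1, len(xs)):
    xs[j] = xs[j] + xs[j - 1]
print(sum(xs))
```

74

j=1: xs[1] = 6+8 = 14 → [8, 14, 0, 3, 4]
j=2: xs[2] = 0+14 = 14 → [8, 14, 14, 3, 4]
j=3: xs[3] = 3+14 = 17 → [8, 14, 14, 17, 4]
j=4: xs[4] = 4+17 = 21 → [8, 14, 14, 17, 21]
sum = 74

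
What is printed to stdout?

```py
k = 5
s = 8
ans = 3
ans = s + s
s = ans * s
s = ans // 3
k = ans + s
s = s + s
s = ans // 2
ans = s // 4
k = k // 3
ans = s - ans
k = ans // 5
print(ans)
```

6

ans = 8+8 = 16
s = 16*8 = 128
s = 16//3 = 5
k = 16+5 = 21
s = 5+5 = 10
s = 16//2 = 8
ans = 8//4 = 2
k = 21//3 = 7
ans = 8-2 = 6
k = 6//5 = 1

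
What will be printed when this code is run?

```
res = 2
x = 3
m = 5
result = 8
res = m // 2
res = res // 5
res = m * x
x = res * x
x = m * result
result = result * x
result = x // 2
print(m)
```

res = 5//2 = 2
res = 2//5 = 0
res = 5*3 = 15
x = 15*3 = 45
x = 5*8 = 40
result = 8*40 = 320
result = 40//2 = 20

5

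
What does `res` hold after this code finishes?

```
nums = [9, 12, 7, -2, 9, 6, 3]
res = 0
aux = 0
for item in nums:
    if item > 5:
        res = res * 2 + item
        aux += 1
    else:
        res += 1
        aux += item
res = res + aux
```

item=9: >5, res = 0*2+9 = 9; aux=1
item=12: >5, res = 9*2+12 = 30; aux=2
item=7: >5, res = 30*2+7 = 67; aux=3
item=-2: not >5, res = 67+1 = 68; aux=1
item=9: >5, res = 68*2+9 = 145; aux=2
item=6: >5, res = 145*2+6 = 296; aux=3
item=3: not >5, res = 296+1 = 297; aux=6
res+aux = 297+6 = 303

303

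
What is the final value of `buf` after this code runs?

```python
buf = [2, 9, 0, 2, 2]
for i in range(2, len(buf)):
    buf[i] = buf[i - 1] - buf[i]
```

[2, 9, 9, 7, 5]

i=2: buf[2] = 9-0 = 9 → [2, 9, 9, 2, 2]
i=3: buf[3] = 9-2 = 7 → [2, 9, 9, 7, 2]
i=4: buf[4] = 7-2 = 5 → [2, 9, 9, 7, 5]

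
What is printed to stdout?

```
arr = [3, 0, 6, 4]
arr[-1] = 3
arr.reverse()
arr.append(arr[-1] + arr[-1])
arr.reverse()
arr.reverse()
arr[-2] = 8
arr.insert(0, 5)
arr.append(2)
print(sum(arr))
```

30

arr[-1] = 3 → [3, 0, 6, 3]
reverse → [3, 6, 0, 3]
append arr[-1]+arr[-1] = 3+3 = 6 → [3, 6, 0, 3, 6]
reverse → [6, 3, 0, 6, 3]
reverse → [3, 6, 0, 3, 6]
arr[-2] = 8 → [3, 6, 0, 8, 6]
insert 5 at 0 → [5, 3, 6, 0, 8, 6]
append 2 → [5, 3, 6, 0, 8, 6, 2]
sum = 30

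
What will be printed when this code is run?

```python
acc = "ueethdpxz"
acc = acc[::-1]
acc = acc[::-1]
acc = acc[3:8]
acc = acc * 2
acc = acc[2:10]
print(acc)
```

dpxthdpx

reverse → 'zxpdhteeu'
reverse → 'ueethdpxz'
slice [3:8] → 'thdpx'
repeat ×2 → 'thdpxthdpx'
slice [2:10] → 'dpxthdpx'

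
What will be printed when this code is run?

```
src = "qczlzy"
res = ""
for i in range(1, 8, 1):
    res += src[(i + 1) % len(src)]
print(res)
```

zlzyqcz

i=1: add src[2]='z' → 'z'
i=2: add src[3]='l' → 'zl'
i=3: add src[4]='z' → 'zlz'
i=4: add src[5]='y' → 'zlzy'
i=5: add src[0]='q' → 'zlzyq'
i=6: add src[1]='c' → 'zlzyqc'
i=7: add src[2]='z' → 'zlzyqcz'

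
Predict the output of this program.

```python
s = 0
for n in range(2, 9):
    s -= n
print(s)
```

n=2: s = 0-2 = -2
n=3: s = (-2)-3 = -5
n=4: s = (-5)-4 = -9
n=5: s = (-9)-5 = -14
n=6: s = (-14)-6 = -20
n=7: s = (-20)-7 = -27
n=8: s = (-27)-8 = -35

-35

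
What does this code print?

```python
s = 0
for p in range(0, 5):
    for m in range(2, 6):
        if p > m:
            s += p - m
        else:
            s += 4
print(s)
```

72

p=0,m=2: not 0>2, s = 0+4 = 4
p=0,m=3: not 0>3, s = 4+4 = 8
p=0,m=4: not 0>4, s = 8+4 = 12
p=0,m=5: not 0>5, s = 12+4 = 16
p=1,m=2: not 1>2, s = 16+4 = 20
p=1,m=3: not 1>3, s = 20+4 = 24
p=1,m=4: not 1>4, s = 24+4 = 28
p=1,m=5: not 1>5, s = 28+4 = 32
p=2,m=2: not 2>2, s = 32+4 = 36
p=2,m=3: not 2>3, s = 36+4 = 40
p=2,m=4: not 2>4, s = 40+4 = 44
p=2,m=5: not 2>5, s = 44+4 = 48
p=3,m=2: 3>2, s = 48+1 = 49
p=3,m=3: not 3>3, s = 49+4 = 53
p=3,m=4: not 3>4, s = 53+4 = 57
p=3,m=5: not 3>5, s = 57+4 = 61
p=4,m=2: 4>2, s = 61+2 = 63
p=4,m=3: 4>3, s = 63+1 = 64
p=4,m=4: not 4>4, s = 64+4 = 68
p=4,m=5: not 4>5, s = 68+4 = 72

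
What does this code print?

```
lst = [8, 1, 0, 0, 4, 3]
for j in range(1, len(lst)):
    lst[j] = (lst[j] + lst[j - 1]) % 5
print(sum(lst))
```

24

j=1: lst[1] = (1+8)%5 = 4 → [8, 4, 0, 0, 4, 3]
j=2: lst[2] = (0+4)%5 = 4 → [8, 4, 4, 0, 4, 3]
j=3: lst[3] = (0+4)%5 = 4 → [8, 4, 4, 4, 4, 3]
j=4: lst[4] = (4+4)%5 = 3 → [8, 4, 4, 4, 3, 3]
j=5: lst[5] = (3+3)%5 = 1 → [8, 4, 4, 4, 3, 1]
sum = 24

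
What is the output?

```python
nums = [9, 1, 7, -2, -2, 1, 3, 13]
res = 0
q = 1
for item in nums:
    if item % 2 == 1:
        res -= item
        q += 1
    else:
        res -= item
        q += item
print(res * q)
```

item=9: odd, res = 0-9 = -9; q=2
item=1: odd, res = (-9)-1 = -10; q=3
item=7: odd, res = (-10)-7 = -17; q=4
item=-2: not odd, res = (-17)-(-2) = -15; q=2
item=-2: not odd, res = (-15)-(-2) = -13; q=0
item=1: odd, res = (-13)-1 = -14; q=1
item=3: odd, res = (-14)-3 = -17; q=2
item=13: odd, res = (-17)-13 = -30; q=3
res*q = (-30)*3 = -90

-90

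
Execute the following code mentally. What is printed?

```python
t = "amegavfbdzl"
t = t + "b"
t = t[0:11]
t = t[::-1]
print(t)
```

lzdbfvagema

+ 'b' → 'amegavfbdzlb'
slice [0:11] → 'amegavfbdzl'
reverse → 'lzdbfvagema'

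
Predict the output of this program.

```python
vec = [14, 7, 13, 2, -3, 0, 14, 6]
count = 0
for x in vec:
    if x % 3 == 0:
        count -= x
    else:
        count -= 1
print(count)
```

-8

x=14: not %3==0, count = 0-1 = -1
x=7: not %3==0, count = (-1)-1 = -2
x=13: not %3==0, count = (-2)-1 = -3
x=2: not %3==0, count = (-3)-1 = -4
x=-3: %3==0, count = (-4)-(-3) = -1
x=0: %3==0, count = (-1)-0 = -1
x=14: not %3==0, count = (-1)-1 = -2
x=6: %3==0, count = (-2)-6 = -8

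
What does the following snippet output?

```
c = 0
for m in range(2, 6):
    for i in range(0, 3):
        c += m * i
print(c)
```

42

m=2,i=0: c = 0+0 = 0
m=2,i=1: c = 0+2 = 2
m=2,i=2: c = 2+4 = 6
m=3,i=0: c = 6+0 = 6
m=3,i=1: c = 6+3 = 9
m=3,i=2: c = 9+6 = 15
m=4,i=0: c = 15+0 = 15
m=4,i=1: c = 15+4 = 19
m=4,i=2: c = 19+8 = 27
m=5,i=0: c = 27+0 = 27
m=5,i=1: c = 27+5 = 32
m=5,i=2: c = 32+10 = 42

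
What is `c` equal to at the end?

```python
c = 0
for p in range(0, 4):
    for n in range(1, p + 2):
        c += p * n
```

45

p=0,n=1: c = 0+0 = 0
p=1,n=1: c = 0+1 = 1
p=1,n=2: c = 1+2 = 3
p=2,n=1: c = 3+2 = 5
p=2,n=2: c = 5+4 = 9
p=2,n=3: c = 9+6 = 15
p=3,n=1: c = 15+3 = 18
p=3,n=2: c = 18+6 = 24
p=3,n=3: c = 24+9 = 33
p=3,n=4: c = 33+12 = 45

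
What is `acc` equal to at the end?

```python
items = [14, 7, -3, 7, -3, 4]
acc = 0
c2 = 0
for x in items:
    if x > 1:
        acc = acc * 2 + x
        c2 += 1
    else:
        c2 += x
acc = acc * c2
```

x=14: >1, acc = 0*2+14 = 14; c2=1
x=7: >1, acc = 14*2+7 = 35; c2=2
x=-3: not >1; c2=-1
x=7: >1, acc = 35*2+7 = 77; c2=0
x=-3: not >1; c2=-3
x=4: >1, acc = 77*2+4 = 158; c2=-2
acc*c2 = 158*(-2) = -316

-316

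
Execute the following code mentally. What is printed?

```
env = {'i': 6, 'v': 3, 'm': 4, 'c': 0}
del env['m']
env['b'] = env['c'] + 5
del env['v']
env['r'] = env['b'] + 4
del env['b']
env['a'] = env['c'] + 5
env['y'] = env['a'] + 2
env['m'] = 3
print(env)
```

del 'm' → {'i': 6, 'v': 3, 'c': 0}
env['b'] = env['c']+5 = 5 → {'i': 6, 'v': 3, 'c': 0, 'b': 5}
del 'v' → {'i': 6, 'c': 0, 'b': 5}
env['r'] = env['b']+4 = 9 → {'i': 6, 'c': 0, 'b': 5, 'r': 9}
del 'b' → {'i': 6, 'c': 0, 'r': 9}
env['a'] = env['c']+5 = 5 → {'i': 6, 'c': 0, 'r': 9, 'a': 5}
env['y'] = env['a']+2 = 7 → {'i': 6, 'c': 0, 'r': 9, 'a': 5, 'y': 7}
env['m'] = 3 → {'i': 6, 'c': 0, 'r': 9, 'a': 5, 'y': 7, 'm': 3}

{'i': 6, 'c': 0, 'r': 9, 'a': 5, 'y': 7, 'm': 3}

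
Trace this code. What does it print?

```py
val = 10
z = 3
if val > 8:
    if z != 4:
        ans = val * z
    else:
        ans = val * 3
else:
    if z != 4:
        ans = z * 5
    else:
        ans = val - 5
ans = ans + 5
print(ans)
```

35

val=10, z=3
val > 8 is True; z != 4 is True
→ ans = val * z = 30
ans = 30+5 = 35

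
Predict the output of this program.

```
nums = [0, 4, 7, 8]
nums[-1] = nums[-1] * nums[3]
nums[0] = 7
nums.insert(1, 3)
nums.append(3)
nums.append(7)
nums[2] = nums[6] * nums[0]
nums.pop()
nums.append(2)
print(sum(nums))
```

135

nums[-1] = nums[-1]*nums[3] = 8*8 = 64 → [0, 4, 7, 64]
nums[0] = 7 → [7, 4, 7, 64]
insert 3 at 1 → [7, 3, 4, 7, 64]
append 3 → [7, 3, 4, 7, 64, 3]
append 7 → [7, 3, 4, 7, 64, 3, 7]
nums[2] = nums[6]*nums[0] = 7*7 = 49 → [7, 3, 49, 7, 64, 3, 7]
pop() removes 7 → [7, 3, 49, 7, 64, 3]
append 2 → [7, 3, 49, 7, 64, 3, 2]
sum = 135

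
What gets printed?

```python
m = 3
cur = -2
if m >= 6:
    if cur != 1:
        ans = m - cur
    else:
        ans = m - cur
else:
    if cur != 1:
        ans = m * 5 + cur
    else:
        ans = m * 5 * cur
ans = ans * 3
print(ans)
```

m=3, cur=-2
m >= 6 is False; cur != 1 is True
→ ans = m * 5 + cur = 13
ans = 13*3 = 39

39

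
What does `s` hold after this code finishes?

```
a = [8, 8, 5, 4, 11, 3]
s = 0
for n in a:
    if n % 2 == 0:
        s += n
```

20

n=8: even, s = 0+8 = 8
n=8: even, s = 8+8 = 16
n=5: not even
n=4: even, s = 16+4 = 20
n=11: not even
n=3: not even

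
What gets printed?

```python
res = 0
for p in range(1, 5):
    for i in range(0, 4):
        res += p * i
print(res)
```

60

p=1,i=0: res = 0+0 = 0
p=1,i=1: res = 0+1 = 1
p=1,i=2: res = 1+2 = 3
p=1,i=3: res = 3+3 = 6
p=2,i=0: res = 6+0 = 6
p=2,i=1: res = 6+2 = 8
p=2,i=2: res = 8+4 = 12
p=2,i=3: res = 12+6 = 18
p=3,i=0: res = 18+0 = 18
p=3,i=1: res = 18+3 = 21
p=3,i=2: res = 21+6 = 27
p=3,i=3: res = 27+9 = 36
p=4,i=0: res = 36+0 = 36
p=4,i=1: res = 36+4 = 40
p=4,i=2: res = 40+8 = 48
p=4,i=3: res = 48+12 = 60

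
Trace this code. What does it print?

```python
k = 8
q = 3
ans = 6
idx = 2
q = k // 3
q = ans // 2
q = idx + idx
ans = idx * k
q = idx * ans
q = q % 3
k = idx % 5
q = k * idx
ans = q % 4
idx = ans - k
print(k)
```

2

q = 8//3 = 2
q = 6//2 = 3
q = 2+2 = 4
ans = 2*8 = 16
q = 2*16 = 32
q = 32%3 = 2
k = 2%5 = 2
q = 2*2 = 4
ans = 4%4 = 0
idx = 0-2 = -2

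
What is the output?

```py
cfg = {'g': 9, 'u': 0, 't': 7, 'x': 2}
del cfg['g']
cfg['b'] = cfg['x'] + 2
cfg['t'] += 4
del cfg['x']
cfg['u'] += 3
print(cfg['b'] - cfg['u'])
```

1

del 'g' → {'u': 0, 't': 7, 'x': 2}
cfg['b'] = cfg['x']+2 = 4 → {'u': 0, 't': 7, 'x': 2, 'b': 4}
cfg['t'] = 7+4 = 11 → {'u': 0, 't': 11, 'x': 2, 'b': 4}
del 'x' → {'u': 0, 't': 11, 'b': 4}
cfg['u'] = 0+3 = 3 → {'u': 3, 't': 11, 'b': 4}
cfg['b']-cfg['u'] = 4-3 = 1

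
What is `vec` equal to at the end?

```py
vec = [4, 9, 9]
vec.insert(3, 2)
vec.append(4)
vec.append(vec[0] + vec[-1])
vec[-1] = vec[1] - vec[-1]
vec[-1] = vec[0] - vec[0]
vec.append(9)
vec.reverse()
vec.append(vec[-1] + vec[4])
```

insert 2 at 3 → [4, 9, 9, 2]
append 4 → [4, 9, 9, 2, 4]
append vec[0]+vec[-1] = 4+4 = 8 → [4, 9, 9, 2, 4, 8]
vec[-1] = vec[1]-vec[-1] = 9-8 = 1 → [4, 9, 9, 2, 4, 1]
vec[-1] = vec[0]-vec[0] = 4-4 = 0 → [4, 9, 9, 2, 4, 0]
append 9 → [4, 9, 9, 2, 4, 0, 9]
reverse → [9, 0, 4, 2, 9, 9, 4]
append vec[-1]+vec[4] = 4+9 = 13 → [9, 0, 4, 2, 9, 9, 4, 13]

[9, 0, 4, 2, 9, 9, 4, 13]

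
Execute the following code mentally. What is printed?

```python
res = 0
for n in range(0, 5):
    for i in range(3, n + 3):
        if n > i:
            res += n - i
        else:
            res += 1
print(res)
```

10

n=1,i=3: not 1>3, res = 0+1 = 1
n=2,i=3: not 2>3, res = 1+1 = 2
n=2,i=4: not 2>4, res = 2+1 = 3
n=3,i=3: not 3>3, res = 3+1 = 4
n=3,i=4: not 3>4, res = 4+1 = 5
n=3,i=5: not 3>5, res = 5+1 = 6
n=4,i=3: 4>3, res = 6+1 = 7
n=4,i=4: not 4>4, res = 7+1 = 8
n=4,i=5: not 4>5, res = 8+1 = 9
n=4,i=6: not 4>6, res = 9+1 = 10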